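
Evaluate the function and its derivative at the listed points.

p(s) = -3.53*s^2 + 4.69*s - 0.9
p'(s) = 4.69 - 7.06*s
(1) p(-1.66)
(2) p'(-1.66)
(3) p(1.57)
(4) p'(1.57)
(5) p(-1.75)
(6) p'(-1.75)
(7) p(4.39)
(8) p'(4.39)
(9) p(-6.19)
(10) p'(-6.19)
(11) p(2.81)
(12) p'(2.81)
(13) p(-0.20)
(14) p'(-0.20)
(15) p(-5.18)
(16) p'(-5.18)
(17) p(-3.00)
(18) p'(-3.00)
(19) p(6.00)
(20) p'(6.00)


(1) = -18.41
(2) = 16.41
(3) = -2.24
(4) = -6.39
(5) = -19.92
(6) = 17.04
(7) = -48.34
(8) = -26.30
(9) = -165.19
(10) = 48.39
(11) = -15.59
(12) = -15.15
(13) = -1.98
(14) = 6.10
(15) = -119.91
(16) = 41.26
(17) = -46.74
(18) = 25.87
(19) = -99.84
(20) = -37.67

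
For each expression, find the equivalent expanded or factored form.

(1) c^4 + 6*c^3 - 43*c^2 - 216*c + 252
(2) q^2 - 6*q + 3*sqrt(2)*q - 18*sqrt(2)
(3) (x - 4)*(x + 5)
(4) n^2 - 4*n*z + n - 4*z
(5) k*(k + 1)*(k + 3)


(1) = (c - 6)*(c - 1)*(c + 6)*(c + 7)
(2) = (q - 6)*(q + 3*sqrt(2))
(3) = x^2 + x - 20
(4) = (n + 1)*(n - 4*z)
(5) = k^3 + 4*k^2 + 3*k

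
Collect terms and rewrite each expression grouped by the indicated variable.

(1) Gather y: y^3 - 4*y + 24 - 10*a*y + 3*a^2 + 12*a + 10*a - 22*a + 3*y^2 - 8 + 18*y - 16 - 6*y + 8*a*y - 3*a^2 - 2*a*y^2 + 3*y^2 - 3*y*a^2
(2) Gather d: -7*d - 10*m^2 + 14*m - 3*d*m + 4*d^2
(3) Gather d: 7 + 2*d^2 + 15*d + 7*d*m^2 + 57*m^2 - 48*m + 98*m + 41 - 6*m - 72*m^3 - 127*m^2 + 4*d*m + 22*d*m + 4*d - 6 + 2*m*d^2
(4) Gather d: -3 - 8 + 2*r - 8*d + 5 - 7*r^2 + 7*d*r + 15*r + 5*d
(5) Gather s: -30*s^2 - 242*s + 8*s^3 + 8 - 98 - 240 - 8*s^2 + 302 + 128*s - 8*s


(1) = y^3 + y^2*(6 - 2*a) + y*(-3*a^2 - 2*a + 8)
(2) = 4*d^2 + d*(-3*m - 7) - 10*m^2 + 14*m
(3) = d^2*(2*m + 2) + d*(7*m^2 + 26*m + 19) - 72*m^3 - 70*m^2 + 44*m + 42
(4) = d*(7*r - 3) - 7*r^2 + 17*r - 6
(5) = 8*s^3 - 38*s^2 - 122*s - 28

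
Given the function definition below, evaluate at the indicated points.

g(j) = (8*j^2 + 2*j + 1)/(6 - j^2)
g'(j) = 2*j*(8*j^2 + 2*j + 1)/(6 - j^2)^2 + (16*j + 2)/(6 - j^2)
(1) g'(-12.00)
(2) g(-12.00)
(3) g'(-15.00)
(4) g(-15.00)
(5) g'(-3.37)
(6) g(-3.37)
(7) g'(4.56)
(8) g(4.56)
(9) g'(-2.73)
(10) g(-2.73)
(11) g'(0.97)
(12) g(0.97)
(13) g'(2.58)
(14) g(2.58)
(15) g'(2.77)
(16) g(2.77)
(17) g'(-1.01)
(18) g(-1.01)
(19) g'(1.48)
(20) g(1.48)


(1) = -0.05
(2) = -8.18
(3) = -0.02
(4) = -8.09
(5) = -10.30
(6) = -15.89
(7) = 2.29
(8) = -11.93
(9) = -114.00
(10) = -37.97
(11) = 4.26
(12) = 2.07
(13) = 645.57
(14) = -90.51
(15) = 106.77
(16) = -40.60
(17) = -3.43
(18) = 1.43
(19) = 11.12
(20) = 5.64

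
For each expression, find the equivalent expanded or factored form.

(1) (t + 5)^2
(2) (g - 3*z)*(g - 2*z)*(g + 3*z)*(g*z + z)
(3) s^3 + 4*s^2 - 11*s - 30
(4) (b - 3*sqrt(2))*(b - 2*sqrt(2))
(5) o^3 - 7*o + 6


(1) = t^2 + 10*t + 25
(2) = g^4*z - 2*g^3*z^2 + g^3*z - 9*g^2*z^3 - 2*g^2*z^2 + 18*g*z^4 - 9*g*z^3 + 18*z^4
(3) = (s - 3)*(s + 2)*(s + 5)
(4) = b^2 - 5*sqrt(2)*b + 12
(5) = (o - 2)*(o - 1)*(o + 3)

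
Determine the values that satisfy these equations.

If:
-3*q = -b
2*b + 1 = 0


Then:
b = -1/2
q = -1/6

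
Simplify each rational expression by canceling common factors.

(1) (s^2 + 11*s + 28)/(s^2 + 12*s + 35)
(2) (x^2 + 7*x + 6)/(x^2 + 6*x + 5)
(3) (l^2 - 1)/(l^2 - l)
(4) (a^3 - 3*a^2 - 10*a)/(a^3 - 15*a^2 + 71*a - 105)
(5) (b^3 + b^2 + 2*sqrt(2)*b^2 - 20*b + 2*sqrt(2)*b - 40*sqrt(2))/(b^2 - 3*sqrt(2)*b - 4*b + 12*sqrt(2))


(1) = (s + 4)/(s + 5)
(2) = (x + 6)/(x + 5)
(3) = (l + 1)/l
(4) = (a^2 + 2*a)/(a^2 - 10*a + 21)
(5) = (b^2 + b*(2*sqrt(2) + 5) + 10*sqrt(2))/(b - 3*sqrt(2))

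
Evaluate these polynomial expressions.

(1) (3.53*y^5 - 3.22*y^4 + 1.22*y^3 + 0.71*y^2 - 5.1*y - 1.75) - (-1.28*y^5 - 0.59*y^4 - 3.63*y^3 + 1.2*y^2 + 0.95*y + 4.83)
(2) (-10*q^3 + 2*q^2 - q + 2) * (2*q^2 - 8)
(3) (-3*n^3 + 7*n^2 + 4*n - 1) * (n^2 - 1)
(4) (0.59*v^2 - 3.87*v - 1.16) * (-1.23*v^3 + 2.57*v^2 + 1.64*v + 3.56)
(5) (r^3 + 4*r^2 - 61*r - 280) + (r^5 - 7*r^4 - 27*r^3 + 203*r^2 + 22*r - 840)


(1) = 4.81*y^5 - 2.63*y^4 + 4.85*y^3 - 0.49*y^2 - 6.05*y - 6.58
(2) = -20*q^5 + 4*q^4 + 78*q^3 - 12*q^2 + 8*q - 16
(3) = -3*n^5 + 7*n^4 + 7*n^3 - 8*n^2 - 4*n + 1
(4) = -0.7257*v^5 + 6.2764*v^4 - 7.5515*v^3 - 7.2276*v^2 - 15.6796*v - 4.1296
(5) = r^5 - 7*r^4 - 26*r^3 + 207*r^2 - 39*r - 1120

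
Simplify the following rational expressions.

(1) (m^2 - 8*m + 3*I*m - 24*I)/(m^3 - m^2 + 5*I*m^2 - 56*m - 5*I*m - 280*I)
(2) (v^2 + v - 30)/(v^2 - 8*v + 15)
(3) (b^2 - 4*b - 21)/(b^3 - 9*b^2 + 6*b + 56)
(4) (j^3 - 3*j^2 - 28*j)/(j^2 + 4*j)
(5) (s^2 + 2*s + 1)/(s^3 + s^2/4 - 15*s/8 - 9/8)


(1) = (m + 3*I)/(m^2 + m*(7 + 5*I) + 35*I)
(2) = (v + 6)/(v - 3)
(3) = (b + 3)/(b^2 - 2*b - 8)
(4) = j - 7
(5) = (8*s + 8)/(8*s^2 - 6*s - 9)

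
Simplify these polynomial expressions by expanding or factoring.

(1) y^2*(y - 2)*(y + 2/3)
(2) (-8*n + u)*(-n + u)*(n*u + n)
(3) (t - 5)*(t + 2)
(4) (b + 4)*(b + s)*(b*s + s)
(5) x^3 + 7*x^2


(1) = y^4 - 4*y^3/3 - 4*y^2/3
(2) = 8*n^3*u + 8*n^3 - 9*n^2*u^2 - 9*n^2*u + n*u^3 + n*u^2
(3) = t^2 - 3*t - 10
(4) = b^3*s + b^2*s^2 + 5*b^2*s + 5*b*s^2 + 4*b*s + 4*s^2
(5) = x^2*(x + 7)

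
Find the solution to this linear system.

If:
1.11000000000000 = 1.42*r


Then:
r = 0.78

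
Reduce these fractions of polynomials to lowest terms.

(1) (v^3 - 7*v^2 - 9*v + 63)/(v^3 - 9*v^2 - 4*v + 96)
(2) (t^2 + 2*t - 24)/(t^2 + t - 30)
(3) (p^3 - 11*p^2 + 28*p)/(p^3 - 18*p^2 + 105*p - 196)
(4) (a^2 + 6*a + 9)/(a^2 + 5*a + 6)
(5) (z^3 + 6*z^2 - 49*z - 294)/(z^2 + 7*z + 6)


(1) = (v^2 - 10*v + 21)/(v^2 - 12*v + 32)
(2) = (t - 4)/(t - 5)
(3) = p/(p - 7)
(4) = (a + 3)/(a + 2)
(5) = (z^2 - 49)/(z + 1)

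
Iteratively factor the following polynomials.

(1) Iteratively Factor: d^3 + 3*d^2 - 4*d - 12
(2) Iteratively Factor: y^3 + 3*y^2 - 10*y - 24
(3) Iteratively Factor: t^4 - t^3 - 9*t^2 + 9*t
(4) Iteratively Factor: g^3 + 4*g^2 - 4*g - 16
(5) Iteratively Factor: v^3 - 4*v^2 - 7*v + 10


(1) = (d - 2)*(d^2 + 5*d + 6) = (d - 2)*(d + 3)*(d + 2)
(2) = (y + 4)*(y^2 - y - 6) = (y - 3)*(y + 4)*(y + 2)
(3) = (t)*(t^3 - t^2 - 9*t + 9) = t*(t + 3)*(t^2 - 4*t + 3) = t*(t - 1)*(t + 3)*(t - 3)
(4) = (g - 2)*(g^2 + 6*g + 8) = (g - 2)*(g + 4)*(g + 2)
(5) = (v + 2)*(v^2 - 6*v + 5) = (v - 5)*(v + 2)*(v - 1)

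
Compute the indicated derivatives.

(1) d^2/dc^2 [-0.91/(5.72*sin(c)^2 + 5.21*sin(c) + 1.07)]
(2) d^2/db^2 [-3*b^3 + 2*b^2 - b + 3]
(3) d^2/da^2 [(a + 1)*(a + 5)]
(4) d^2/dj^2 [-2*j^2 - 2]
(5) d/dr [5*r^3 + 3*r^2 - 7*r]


(1) = (119.094976*sin(c)^4 + 81.357276*sin(c)^3 - 176.219589*sin(c)^2 - 167.787529*sin(c) - 38.263134)/(5.72*sin(c)^2 + 5.21*sin(c) + 1.07)^3
(2) = 4 - 18*b
(3) = 2
(4) = -4
(5) = 15*r^2 + 6*r - 7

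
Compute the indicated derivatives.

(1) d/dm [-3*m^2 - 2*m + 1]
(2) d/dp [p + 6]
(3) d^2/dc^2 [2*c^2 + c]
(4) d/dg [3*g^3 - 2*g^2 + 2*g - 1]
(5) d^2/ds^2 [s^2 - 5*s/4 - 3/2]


(1) = -6*m - 2
(2) = 1
(3) = 4
(4) = 9*g^2 - 4*g + 2
(5) = 2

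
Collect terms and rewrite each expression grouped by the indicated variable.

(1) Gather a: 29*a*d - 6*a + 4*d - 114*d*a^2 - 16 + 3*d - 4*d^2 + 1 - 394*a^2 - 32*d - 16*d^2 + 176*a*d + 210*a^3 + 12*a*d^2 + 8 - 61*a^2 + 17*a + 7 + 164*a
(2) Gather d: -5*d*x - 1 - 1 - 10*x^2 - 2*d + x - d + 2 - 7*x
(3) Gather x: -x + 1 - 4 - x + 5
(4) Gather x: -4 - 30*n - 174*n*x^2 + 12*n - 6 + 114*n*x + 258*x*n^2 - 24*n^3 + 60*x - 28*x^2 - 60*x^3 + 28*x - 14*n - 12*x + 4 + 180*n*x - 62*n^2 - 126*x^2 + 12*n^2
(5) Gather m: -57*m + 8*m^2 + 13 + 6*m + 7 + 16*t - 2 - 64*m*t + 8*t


(1) = 210*a^3 + a^2*(-114*d - 455) + a*(12*d^2 + 205*d + 175) - 20*d^2 - 25*d
(2) = d*(-5*x - 3) - 10*x^2 - 6*x
(3) = 2 - 2*x
(4) = -24*n^3 - 50*n^2 - 32*n - 60*x^3 + x^2*(-174*n - 154) + x*(258*n^2 + 294*n + 76) - 6
(5) = 8*m^2 + m*(-64*t - 51) + 24*t + 18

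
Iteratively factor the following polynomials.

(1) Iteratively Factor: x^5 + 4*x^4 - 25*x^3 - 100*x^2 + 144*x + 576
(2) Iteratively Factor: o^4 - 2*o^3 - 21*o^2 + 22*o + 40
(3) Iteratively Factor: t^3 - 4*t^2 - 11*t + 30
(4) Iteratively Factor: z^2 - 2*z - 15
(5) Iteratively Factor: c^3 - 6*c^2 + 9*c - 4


(1) = (x + 4)*(x^4 - 25*x^2 + 144) = (x - 3)*(x + 4)*(x^3 + 3*x^2 - 16*x - 48) = (x - 3)*(x + 3)*(x + 4)*(x^2 - 16) = (x - 4)*(x - 3)*(x + 3)*(x + 4)*(x + 4)
(2) = (o + 1)*(o^3 - 3*o^2 - 18*o + 40) = (o + 1)*(o + 4)*(o^2 - 7*o + 10) = (o - 5)*(o + 1)*(o + 4)*(o - 2)
(3) = (t + 3)*(t^2 - 7*t + 10) = (t - 2)*(t + 3)*(t - 5)
(4) = (z - 5)*(z + 3)
(5) = (c - 1)*(c^2 - 5*c + 4) = (c - 4)*(c - 1)*(c - 1)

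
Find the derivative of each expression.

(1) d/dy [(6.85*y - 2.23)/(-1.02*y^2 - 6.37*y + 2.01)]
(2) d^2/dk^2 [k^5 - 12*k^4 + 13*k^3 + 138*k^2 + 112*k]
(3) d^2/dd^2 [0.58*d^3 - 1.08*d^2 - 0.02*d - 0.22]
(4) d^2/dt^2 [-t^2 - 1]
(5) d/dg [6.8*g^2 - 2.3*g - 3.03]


(1) = (6.987*y^2 - 4.5492*y - 0.4366)/(1.0404*y^4 + 12.9948*y^3 + 36.4765*y^2 - 25.6074*y + 4.0401)
(2) = 20*k^3 - 144*k^2 + 78*k + 276
(3) = 3.48*d - 2.16
(4) = -2
(5) = 13.6*g - 2.3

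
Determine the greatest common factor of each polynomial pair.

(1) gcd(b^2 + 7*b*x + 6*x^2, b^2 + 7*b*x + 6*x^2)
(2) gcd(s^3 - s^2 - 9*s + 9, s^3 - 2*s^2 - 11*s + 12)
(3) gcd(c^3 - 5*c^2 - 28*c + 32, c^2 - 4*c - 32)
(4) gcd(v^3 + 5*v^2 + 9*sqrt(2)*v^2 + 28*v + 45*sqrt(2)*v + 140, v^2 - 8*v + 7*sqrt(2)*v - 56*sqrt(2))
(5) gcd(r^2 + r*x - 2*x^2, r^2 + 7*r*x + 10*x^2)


(1) = gcd((b + x)*(b + 6*x), (b + x)*(b + 6*x)) = b^2 + 7*b*x + 6*x^2
(2) = s^2 + 2*s - 3
(3) = c^2 - 4*c - 32
(4) = gcd((v + 5)*(v + 2*sqrt(2))*(v + 7*sqrt(2)), (v - 8)*(v + 7*sqrt(2))) = v + 7*sqrt(2)
(5) = gcd((r - x)*(r + 2*x), (r + 2*x)*(r + 5*x)) = r + 2*x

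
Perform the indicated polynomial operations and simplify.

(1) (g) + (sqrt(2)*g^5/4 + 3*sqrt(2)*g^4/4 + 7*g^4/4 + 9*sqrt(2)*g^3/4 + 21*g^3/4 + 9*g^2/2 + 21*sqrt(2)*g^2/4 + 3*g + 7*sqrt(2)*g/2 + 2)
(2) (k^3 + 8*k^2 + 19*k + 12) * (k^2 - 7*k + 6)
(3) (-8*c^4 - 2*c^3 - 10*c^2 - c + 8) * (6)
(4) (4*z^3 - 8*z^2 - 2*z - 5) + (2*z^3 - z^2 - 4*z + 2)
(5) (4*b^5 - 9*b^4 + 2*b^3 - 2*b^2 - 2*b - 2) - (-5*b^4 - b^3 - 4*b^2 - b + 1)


(1) = sqrt(2)*g^5/4 + 3*sqrt(2)*g^4/4 + 7*g^4/4 + 9*sqrt(2)*g^3/4 + 21*g^3/4 + 9*g^2/2 + 21*sqrt(2)*g^2/4 + 4*g + 7*sqrt(2)*g/2 + 2
(2) = k^5 + k^4 - 31*k^3 - 73*k^2 + 30*k + 72
(3) = -48*c^4 - 12*c^3 - 60*c^2 - 6*c + 48
(4) = 6*z^3 - 9*z^2 - 6*z - 3
(5) = 4*b^5 - 4*b^4 + 3*b^3 + 2*b^2 - b - 3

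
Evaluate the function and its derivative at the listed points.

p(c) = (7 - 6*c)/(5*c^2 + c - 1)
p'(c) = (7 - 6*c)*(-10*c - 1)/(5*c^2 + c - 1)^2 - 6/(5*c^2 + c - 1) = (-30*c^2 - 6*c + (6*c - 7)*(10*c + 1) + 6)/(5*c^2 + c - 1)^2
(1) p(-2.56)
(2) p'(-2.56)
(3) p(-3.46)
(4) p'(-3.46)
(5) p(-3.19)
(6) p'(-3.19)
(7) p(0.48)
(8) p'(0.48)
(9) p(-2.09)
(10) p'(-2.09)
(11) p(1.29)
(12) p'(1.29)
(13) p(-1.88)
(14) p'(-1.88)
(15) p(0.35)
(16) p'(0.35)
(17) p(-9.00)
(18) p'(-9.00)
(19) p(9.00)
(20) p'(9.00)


(1) = 0.77
(2) = 0.44
(3) = 0.50
(4) = 0.20
(5) = 0.56
(6) = 0.24
(7) = 6.52
(8) = -69.32
(9) = 1.04
(10) = 0.79
(11) = -0.09
(12) = -0.56
(13) = 1.24
(14) = 1.08
(15) = -130.67
(16) = -15520.00
(17) = 0.15
(18) = 0.02
(19) = -0.11
(20) = 0.01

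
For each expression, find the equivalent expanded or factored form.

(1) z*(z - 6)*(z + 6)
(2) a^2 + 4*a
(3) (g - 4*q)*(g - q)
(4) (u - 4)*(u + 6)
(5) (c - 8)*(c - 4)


(1) = z^3 - 36*z
(2) = a*(a + 4)
(3) = g^2 - 5*g*q + 4*q^2
(4) = u^2 + 2*u - 24
(5) = c^2 - 12*c + 32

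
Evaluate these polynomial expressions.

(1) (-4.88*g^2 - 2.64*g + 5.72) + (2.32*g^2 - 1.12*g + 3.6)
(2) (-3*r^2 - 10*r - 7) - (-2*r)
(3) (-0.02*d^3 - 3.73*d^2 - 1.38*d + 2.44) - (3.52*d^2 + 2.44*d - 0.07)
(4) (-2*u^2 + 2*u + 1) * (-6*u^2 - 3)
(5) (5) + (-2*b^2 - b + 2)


(1) = -2.56*g^2 - 3.76*g + 9.32
(2) = -3*r^2 - 8*r - 7
(3) = -0.02*d^3 - 7.25*d^2 - 3.82*d + 2.51
(4) = 12*u^4 - 12*u^3 - 6*u - 3
(5) = -2*b^2 - b + 7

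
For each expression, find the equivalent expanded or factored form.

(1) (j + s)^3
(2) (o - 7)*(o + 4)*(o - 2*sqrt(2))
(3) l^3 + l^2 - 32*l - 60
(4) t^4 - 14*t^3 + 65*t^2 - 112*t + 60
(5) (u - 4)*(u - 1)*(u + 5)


(1) = j^3 + 3*j^2*s + 3*j*s^2 + s^3
(2) = o^3 - 3*o^2 - 2*sqrt(2)*o^2 - 28*o + 6*sqrt(2)*o + 56*sqrt(2)
(3) = (l - 6)*(l + 2)*(l + 5)
(4) = (t - 6)*(t - 5)*(t - 2)*(t - 1)
(5) = u^3 - 21*u + 20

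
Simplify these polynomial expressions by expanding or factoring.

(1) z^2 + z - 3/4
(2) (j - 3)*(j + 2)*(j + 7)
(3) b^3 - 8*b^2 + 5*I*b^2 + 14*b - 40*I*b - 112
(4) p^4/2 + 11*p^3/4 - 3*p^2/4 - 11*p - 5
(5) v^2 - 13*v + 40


(1) = (z - 1/2)*(z + 3/2)
(2) = j^3 + 6*j^2 - 13*j - 42
(3) = (b - 8)*(b - 2*I)*(b + 7*I)
(4) = (p/2 + 1)*(p - 2)*(p + 1/2)*(p + 5)
(5) = (v - 8)*(v - 5)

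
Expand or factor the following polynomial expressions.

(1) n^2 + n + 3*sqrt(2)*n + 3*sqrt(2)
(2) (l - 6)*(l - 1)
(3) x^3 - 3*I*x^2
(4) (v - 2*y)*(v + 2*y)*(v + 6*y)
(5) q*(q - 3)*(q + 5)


(1) = (n + 1)*(n + 3*sqrt(2))
(2) = l^2 - 7*l + 6
(3) = x^2*(x - 3*I)
(4) = v^3 + 6*v^2*y - 4*v*y^2 - 24*y^3
(5) = q^3 + 2*q^2 - 15*q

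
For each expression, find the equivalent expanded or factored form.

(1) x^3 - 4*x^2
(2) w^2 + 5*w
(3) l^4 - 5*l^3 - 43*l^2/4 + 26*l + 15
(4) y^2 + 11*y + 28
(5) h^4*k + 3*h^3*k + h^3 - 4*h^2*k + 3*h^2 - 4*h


(1) = x^2*(x - 4)
(2) = w*(w + 5)
(3) = (l - 6)*(l - 2)*(l + 1/2)*(l + 5/2)
(4) = (y + 4)*(y + 7)
(5) = h*(h - 1)*(h + 4)*(h*k + 1)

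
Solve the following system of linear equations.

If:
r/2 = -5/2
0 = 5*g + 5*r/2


Then:
g = 5/2
r = -5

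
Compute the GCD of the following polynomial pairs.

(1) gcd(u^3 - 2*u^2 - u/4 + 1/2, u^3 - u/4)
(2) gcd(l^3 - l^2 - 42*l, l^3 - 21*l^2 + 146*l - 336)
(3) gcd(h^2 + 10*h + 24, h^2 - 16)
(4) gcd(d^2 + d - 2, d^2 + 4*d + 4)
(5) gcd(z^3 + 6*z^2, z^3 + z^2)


(1) = gcd((u - 2)*(u - 1/2)*(u + 1/2), u*(u - 1/2)*(u + 1/2)) = u^2 - 1/4
(2) = gcd(l*(l - 7)*(l + 6), (l - 8)*(l - 7)*(l - 6)) = l - 7
(3) = h + 4
(4) = d + 2
(5) = z^2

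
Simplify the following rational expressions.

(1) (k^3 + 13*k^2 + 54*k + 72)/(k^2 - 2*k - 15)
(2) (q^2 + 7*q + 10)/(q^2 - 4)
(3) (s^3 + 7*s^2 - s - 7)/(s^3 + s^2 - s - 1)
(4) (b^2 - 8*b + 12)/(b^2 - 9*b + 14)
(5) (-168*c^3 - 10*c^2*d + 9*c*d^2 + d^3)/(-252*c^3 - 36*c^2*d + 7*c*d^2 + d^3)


(1) = (k^2 + 10*k + 24)/(k - 5)
(2) = (q + 5)/(q - 2)
(3) = (s + 7)/(s + 1)
(4) = (b - 6)/(b - 7)
(5) = (4*c - d)/(6*c - d)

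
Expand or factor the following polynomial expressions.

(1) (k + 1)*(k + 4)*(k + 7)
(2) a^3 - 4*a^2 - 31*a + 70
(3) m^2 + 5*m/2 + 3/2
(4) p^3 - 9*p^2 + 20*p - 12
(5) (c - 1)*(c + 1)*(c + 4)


(1) = k^3 + 12*k^2 + 39*k + 28
(2) = (a - 7)*(a - 2)*(a + 5)
(3) = (m + 1)*(m + 3/2)
(4) = (p - 6)*(p - 2)*(p - 1)
(5) = c^3 + 4*c^2 - c - 4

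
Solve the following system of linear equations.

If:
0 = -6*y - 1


Then:
y = -1/6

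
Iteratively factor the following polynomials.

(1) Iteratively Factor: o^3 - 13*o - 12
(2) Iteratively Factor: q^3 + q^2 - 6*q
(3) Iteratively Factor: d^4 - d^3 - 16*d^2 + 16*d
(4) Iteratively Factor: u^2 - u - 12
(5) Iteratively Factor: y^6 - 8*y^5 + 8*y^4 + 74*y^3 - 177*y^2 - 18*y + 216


(1) = (o + 3)*(o^2 - 3*o - 4) = (o + 1)*(o + 3)*(o - 4)
(2) = (q - 2)*(q^2 + 3*q) = (q - 2)*(q + 3)*(q)
(3) = (d)*(d^3 - d^2 - 16*d + 16) = d*(d - 4)*(d^2 + 3*d - 4) = d*(d - 4)*(d - 1)*(d + 4)
(4) = (u + 3)*(u - 4)
(5) = (y + 1)*(y^5 - 9*y^4 + 17*y^3 + 57*y^2 - 234*y + 216) = (y - 2)*(y + 1)*(y^4 - 7*y^3 + 3*y^2 + 63*y - 108) = (y - 3)*(y - 2)*(y + 1)*(y^3 - 4*y^2 - 9*y + 36) = (y - 3)^2*(y - 2)*(y + 1)*(y^2 - y - 12) = (y - 3)^2*(y - 2)*(y + 1)*(y + 3)*(y - 4)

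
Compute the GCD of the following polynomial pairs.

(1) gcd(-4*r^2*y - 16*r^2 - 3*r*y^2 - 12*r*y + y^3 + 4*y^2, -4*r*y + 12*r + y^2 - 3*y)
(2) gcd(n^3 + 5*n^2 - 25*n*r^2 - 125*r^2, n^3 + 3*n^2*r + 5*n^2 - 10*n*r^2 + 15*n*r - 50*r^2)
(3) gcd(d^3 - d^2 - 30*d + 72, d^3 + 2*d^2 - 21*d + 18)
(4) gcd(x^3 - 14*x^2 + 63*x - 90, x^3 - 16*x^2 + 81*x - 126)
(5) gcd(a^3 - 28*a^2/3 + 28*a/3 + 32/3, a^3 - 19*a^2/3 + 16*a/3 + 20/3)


(1) = gcd((-4*r + y)*(r + y)*(y + 4), (-4*r + y)*(y - 3)) = -4*r + y
(2) = n^2 + 5*n*r + 5*n + 25*r
(3) = d^2 + 3*d - 18
(4) = gcd((x - 6)*(x - 5)*(x - 3), (x - 7)*(x - 6)*(x - 3)) = x^2 - 9*x + 18
(5) = a^2 - 4*a/3 - 4/3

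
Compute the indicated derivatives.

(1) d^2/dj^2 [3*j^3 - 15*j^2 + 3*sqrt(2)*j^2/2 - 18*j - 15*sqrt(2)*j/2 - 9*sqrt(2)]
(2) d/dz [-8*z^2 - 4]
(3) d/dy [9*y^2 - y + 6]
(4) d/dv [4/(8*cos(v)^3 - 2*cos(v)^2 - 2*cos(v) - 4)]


(1) = 18*j - 30 + 3*sqrt(2)
(2) = -16*z
(3) = 18*y - 1
(4) = 2*(12*cos(v)^2 - 2*cos(v) - 1)*sin(v)/(-4*cos(v)^3 + cos(v)^2 + cos(v) + 2)^2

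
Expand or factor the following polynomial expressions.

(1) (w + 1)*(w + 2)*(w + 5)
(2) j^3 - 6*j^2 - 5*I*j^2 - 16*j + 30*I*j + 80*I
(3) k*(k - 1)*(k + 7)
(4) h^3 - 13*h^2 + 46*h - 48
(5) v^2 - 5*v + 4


(1) = w^3 + 8*w^2 + 17*w + 10
(2) = (j - 8)*(j + 2)*(j - 5*I)
(3) = k^3 + 6*k^2 - 7*k
(4) = (h - 8)*(h - 3)*(h - 2)
(5) = (v - 4)*(v - 1)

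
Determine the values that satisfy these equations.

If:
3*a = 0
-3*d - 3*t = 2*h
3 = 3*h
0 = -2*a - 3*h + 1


Then:
No Solution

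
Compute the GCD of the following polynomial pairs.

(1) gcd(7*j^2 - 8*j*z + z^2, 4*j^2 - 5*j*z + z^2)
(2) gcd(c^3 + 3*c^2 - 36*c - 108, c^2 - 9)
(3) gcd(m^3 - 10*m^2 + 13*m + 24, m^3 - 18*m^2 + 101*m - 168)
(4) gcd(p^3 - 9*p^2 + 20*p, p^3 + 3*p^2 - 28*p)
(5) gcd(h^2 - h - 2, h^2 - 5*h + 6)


(1) = -j + z
(2) = c + 3
(3) = m^2 - 11*m + 24
(4) = p^2 - 4*p
(5) = h - 2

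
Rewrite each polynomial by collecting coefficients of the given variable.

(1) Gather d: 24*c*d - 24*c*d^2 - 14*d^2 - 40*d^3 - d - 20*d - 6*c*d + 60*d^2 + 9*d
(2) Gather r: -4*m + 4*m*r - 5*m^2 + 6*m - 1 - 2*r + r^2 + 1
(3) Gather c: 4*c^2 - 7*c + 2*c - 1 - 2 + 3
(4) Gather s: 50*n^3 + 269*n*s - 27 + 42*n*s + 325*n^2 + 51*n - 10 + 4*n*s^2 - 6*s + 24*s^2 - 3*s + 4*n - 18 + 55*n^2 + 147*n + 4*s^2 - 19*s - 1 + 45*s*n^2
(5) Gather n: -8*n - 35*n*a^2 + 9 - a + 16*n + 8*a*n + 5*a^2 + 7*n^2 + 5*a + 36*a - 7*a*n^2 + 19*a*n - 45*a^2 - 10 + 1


(1) = -40*d^3 + d^2*(46 - 24*c) + d*(18*c - 12)
(2) = -5*m^2 + 2*m + r^2 + r*(4*m - 2)
(3) = 4*c^2 - 5*c
(4) = 50*n^3 + 380*n^2 + 202*n + s^2*(4*n + 28) + s*(45*n^2 + 311*n - 28) - 56
(5) = -40*a^2 + 40*a + n^2*(7 - 7*a) + n*(-35*a^2 + 27*a + 8)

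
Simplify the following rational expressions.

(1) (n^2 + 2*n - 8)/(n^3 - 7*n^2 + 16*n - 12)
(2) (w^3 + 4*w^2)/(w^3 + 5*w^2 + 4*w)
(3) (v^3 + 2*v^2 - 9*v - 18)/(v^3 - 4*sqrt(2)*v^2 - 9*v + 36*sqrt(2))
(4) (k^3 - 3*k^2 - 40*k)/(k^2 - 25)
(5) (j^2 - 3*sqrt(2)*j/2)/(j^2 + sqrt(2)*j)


(1) = (n + 4)/(n^2 - 5*n + 6)
(2) = w/(w + 1)
(3) = (v + 2)/(v - 4*sqrt(2))
(4) = (k^2 - 8*k)/(k - 5)
(5) = (2*j - 3*sqrt(2))/(2*j + 2*sqrt(2))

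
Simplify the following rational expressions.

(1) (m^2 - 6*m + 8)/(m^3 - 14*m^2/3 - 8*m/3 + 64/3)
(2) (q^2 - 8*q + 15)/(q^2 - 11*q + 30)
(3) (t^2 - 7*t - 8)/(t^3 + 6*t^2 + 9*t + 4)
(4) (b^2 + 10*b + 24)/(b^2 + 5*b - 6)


(1) = (3*m - 6)/(3*m^2 - 2*m - 16)
(2) = (q - 3)/(q - 6)
(3) = (t - 8)/(t^2 + 5*t + 4)
(4) = (b + 4)/(b - 1)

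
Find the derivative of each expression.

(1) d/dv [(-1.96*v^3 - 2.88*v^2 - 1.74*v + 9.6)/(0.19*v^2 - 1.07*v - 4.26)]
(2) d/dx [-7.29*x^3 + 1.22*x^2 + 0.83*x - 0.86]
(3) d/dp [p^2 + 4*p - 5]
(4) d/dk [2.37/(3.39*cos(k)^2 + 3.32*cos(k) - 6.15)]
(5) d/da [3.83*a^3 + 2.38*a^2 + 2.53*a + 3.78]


(1) = (-0.3724*v^4 + 4.1944*v^3 + 28.461*v^2 + 20.8896*v + 17.6844)/(0.0361*v^4 - 0.4066*v^3 - 0.4739*v^2 + 9.1164*v + 18.1476)
(2) = -21.87*x^2 + 2.44*x + 0.83
(3) = 2*p + 4
(4) = (16.0686*cos(k) + 7.8684)*sin(k)/(3.39*cos(k)^2 + 3.32*cos(k) - 6.15)^2
(5) = 11.49*a^2 + 4.76*a + 2.53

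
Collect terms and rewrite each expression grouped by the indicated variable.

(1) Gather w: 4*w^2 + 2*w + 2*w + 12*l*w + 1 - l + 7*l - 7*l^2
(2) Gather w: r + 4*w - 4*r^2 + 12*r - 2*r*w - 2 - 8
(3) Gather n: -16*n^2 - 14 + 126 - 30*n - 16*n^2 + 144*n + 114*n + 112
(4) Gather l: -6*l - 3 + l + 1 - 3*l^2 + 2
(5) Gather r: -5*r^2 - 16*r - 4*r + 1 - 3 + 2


(1) = -7*l^2 + 6*l + 4*w^2 + w*(12*l + 4) + 1
(2) = -4*r^2 + 13*r + w*(4 - 2*r) - 10
(3) = -32*n^2 + 228*n + 224
(4) = -3*l^2 - 5*l
(5) = -5*r^2 - 20*r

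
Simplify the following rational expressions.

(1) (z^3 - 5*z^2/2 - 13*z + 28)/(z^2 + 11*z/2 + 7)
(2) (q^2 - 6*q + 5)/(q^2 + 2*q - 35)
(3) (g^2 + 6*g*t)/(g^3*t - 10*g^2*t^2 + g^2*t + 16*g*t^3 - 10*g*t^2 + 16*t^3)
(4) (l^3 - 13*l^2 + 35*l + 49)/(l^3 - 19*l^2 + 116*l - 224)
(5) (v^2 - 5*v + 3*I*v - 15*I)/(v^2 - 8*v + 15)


(1) = (z^2 - 6*z + 8)/(z + 2)
(2) = (q - 1)/(q + 7)
(3) = (g^2 + 6*g*t)/(g^3*t - 10*g^2*t^2 + g^2*t + 16*g*t^3 - 10*g*t^2 + 16*t^3)
(4) = (l^2 - 6*l - 7)/(l^2 - 12*l + 32)
(5) = (v + 3*I)/(v - 3)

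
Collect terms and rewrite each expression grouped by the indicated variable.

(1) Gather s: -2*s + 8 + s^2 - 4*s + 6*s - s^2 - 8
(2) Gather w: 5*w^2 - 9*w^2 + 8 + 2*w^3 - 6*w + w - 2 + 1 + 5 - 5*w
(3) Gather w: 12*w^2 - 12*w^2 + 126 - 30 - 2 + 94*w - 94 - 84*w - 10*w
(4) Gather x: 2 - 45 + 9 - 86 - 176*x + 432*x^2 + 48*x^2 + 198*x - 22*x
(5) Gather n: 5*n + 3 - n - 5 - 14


(1) = 0
(2) = 2*w^3 - 4*w^2 - 10*w + 12
(3) = 0
(4) = 480*x^2 - 120
(5) = 4*n - 16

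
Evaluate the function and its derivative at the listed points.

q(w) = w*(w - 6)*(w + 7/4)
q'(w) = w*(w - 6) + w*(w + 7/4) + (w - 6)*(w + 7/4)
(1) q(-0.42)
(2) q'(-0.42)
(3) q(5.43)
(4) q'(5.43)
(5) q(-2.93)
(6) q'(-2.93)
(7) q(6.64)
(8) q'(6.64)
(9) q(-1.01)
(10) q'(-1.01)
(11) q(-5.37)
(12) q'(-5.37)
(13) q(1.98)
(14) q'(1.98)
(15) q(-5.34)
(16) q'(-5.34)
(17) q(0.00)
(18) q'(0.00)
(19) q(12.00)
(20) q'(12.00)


(1) = 3.59
(2) = -6.40
(3) = -22.22
(4) = 31.80
(5) = -30.87
(6) = 40.16
(7) = 35.65
(8) = 65.33
(9) = 5.24
(10) = 1.15
(11) = -221.03
(12) = 121.66
(13) = -29.69
(14) = -15.57
(15) = -217.39
(16) = 120.44
(17) = 0.00
(18) = -10.50
(19) = 990.00
(20) = 319.50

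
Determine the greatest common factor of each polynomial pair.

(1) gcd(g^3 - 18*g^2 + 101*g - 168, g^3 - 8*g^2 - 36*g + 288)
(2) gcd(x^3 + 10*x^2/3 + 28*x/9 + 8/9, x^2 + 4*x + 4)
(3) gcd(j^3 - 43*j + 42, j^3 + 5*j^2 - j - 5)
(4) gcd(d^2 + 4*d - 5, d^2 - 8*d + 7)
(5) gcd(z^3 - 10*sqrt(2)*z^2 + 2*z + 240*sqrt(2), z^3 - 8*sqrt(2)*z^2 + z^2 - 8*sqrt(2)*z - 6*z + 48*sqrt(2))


(1) = g - 8
(2) = gcd((x + 2/3)^2*(x + 2), (x + 2)^2) = x + 2
(3) = j - 1
(4) = gcd((d - 1)*(d + 5), (d - 7)*(d - 1)) = d - 1
(5) = z - 8*sqrt(2)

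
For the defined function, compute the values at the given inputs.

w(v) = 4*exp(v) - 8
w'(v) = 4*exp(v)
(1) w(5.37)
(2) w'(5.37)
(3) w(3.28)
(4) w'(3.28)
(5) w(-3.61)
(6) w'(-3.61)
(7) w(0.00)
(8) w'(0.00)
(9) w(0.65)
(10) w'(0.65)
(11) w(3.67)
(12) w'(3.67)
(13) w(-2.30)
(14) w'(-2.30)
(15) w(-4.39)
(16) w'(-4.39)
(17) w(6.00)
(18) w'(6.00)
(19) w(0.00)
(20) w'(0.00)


(1) = 851.45
(2) = 859.45
(3) = 98.30
(4) = 106.30
(5) = -7.89
(6) = 0.11
(7) = -4.00
(8) = 4.00
(9) = -0.34
(10) = 7.66
(11) = 149.01
(12) = 157.01
(13) = -7.60
(14) = 0.40
(15) = -7.95
(16) = 0.05
(17) = 1605.72
(18) = 1613.72
(19) = -4.00
(20) = 4.00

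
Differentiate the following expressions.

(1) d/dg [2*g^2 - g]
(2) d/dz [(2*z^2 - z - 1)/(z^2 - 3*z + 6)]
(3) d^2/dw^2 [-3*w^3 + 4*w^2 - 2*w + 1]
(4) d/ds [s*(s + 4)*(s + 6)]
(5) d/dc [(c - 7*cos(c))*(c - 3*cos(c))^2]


(1) = 4*g - 1
(2) = (-5*z^2 + 26*z - 9)/(z^4 - 6*z^3 + 21*z^2 - 36*z + 36)
(3) = 8 - 18*w
(4) = 3*s^2 + 20*s + 24
(5) = (c - 3*cos(c))*(13*c*sin(c) + 3*c - 63*sin(2*c)/2 - 17*cos(c))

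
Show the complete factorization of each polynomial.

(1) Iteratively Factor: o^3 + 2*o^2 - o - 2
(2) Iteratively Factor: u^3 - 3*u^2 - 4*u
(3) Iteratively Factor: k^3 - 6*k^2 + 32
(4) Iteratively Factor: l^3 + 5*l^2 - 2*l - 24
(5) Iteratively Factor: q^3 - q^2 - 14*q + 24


(1) = (o + 1)*(o^2 + o - 2) = (o + 1)*(o + 2)*(o - 1)
(2) = (u + 1)*(u^2 - 4*u) = (u - 4)*(u + 1)*(u)
(3) = (k + 2)*(k^2 - 8*k + 16) = (k - 4)*(k + 2)*(k - 4)
(4) = (l - 2)*(l^2 + 7*l + 12) = (l - 2)*(l + 4)*(l + 3)
(5) = (q + 4)*(q^2 - 5*q + 6) = (q - 3)*(q + 4)*(q - 2)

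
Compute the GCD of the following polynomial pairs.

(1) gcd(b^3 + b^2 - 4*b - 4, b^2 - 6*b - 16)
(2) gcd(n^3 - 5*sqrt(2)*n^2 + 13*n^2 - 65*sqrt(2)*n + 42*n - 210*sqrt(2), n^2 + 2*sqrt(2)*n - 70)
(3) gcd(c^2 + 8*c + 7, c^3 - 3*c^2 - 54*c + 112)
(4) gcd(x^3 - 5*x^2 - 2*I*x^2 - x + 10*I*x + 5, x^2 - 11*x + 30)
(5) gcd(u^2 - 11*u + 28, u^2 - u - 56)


(1) = b + 2
(2) = gcd((n + 6)*(n + 7)*(n - 5*sqrt(2)), (n - 5*sqrt(2))*(n + 7*sqrt(2))) = n - 5*sqrt(2)
(3) = c + 7
(4) = x - 5
(5) = gcd((u - 7)*(u - 4), (u - 8)*(u + 7)) = 1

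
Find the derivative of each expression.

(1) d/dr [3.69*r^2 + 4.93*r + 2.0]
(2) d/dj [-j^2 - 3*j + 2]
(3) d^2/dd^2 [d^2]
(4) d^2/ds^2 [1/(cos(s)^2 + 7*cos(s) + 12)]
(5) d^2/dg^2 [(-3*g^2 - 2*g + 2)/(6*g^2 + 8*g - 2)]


(1) = 7.38*r + 4.93
(2) = -2*j - 3
(3) = 2
(4) = (-4*sin(s)^4 + 3*sin(s)^2 + 441*cos(s)/4 - 21*cos(3*s)/4 + 75)/((cos(s) + 3)^3*(cos(s) + 4)^3)
(5) = 9*(2*g^3 + 3*g^2 + 6*g + 3)/(27*g^6 + 108*g^5 + 117*g^4 - 8*g^3 - 39*g^2 + 12*g - 1)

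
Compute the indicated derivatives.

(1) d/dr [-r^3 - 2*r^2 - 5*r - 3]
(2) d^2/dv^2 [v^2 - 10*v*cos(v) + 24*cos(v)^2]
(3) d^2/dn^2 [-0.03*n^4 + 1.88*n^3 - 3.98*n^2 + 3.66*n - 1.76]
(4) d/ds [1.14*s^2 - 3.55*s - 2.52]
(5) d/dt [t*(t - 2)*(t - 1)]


(1) = -3*r^2 - 4*r - 5
(2) = 10*v*cos(v) + 96*sin(v)^2 + 20*sin(v) - 46
(3) = -0.36*n^2 + 11.28*n - 7.96
(4) = 2.28*s - 3.55
(5) = 3*t^2 - 6*t + 2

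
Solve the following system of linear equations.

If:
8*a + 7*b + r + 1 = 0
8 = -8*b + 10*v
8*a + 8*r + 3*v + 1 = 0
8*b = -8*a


Then:
a = -23/12
b = 23/12
r = 11/12
v = 7/3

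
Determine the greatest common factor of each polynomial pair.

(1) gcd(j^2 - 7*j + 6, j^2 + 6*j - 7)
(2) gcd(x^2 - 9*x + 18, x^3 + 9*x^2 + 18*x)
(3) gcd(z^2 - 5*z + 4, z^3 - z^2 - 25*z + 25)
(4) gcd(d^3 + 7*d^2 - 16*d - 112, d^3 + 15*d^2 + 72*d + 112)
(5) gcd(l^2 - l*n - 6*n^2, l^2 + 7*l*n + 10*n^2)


(1) = j - 1
(2) = 1
(3) = gcd((z - 4)*(z - 1), (z - 5)*(z - 1)*(z + 5)) = z - 1
(4) = gcd((d - 4)*(d + 4)*(d + 7), (d + 4)^2*(d + 7)) = d^2 + 11*d + 28
(5) = l + 2*n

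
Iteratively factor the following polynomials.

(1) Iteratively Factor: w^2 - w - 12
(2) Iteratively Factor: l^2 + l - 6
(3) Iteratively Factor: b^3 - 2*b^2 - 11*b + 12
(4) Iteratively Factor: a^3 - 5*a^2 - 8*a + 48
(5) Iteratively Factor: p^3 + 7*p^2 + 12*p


(1) = (w + 3)*(w - 4)
(2) = (l + 3)*(l - 2)
(3) = (b - 1)*(b^2 - b - 12) = (b - 1)*(b + 3)*(b - 4)
(4) = (a - 4)*(a^2 - a - 12) = (a - 4)^2*(a + 3)
(5) = (p + 3)*(p^2 + 4*p) = p*(p + 3)*(p + 4)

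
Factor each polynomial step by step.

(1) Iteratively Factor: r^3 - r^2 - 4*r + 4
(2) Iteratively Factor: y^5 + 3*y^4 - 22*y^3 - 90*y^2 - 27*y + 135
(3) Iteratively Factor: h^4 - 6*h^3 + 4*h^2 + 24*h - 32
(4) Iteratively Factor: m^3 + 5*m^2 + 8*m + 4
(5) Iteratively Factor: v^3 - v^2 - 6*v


(1) = (r - 2)*(r^2 + r - 2) = (r - 2)*(r + 2)*(r - 1)
(2) = (y - 5)*(y^4 + 8*y^3 + 18*y^2 - 27) = (y - 5)*(y + 3)*(y^3 + 5*y^2 + 3*y - 9) = (y - 5)*(y - 1)*(y + 3)*(y^2 + 6*y + 9) = (y - 5)*(y - 1)*(y + 3)^2*(y + 3)
(3) = (h - 2)*(h^3 - 4*h^2 - 4*h + 16) = (h - 2)^2*(h^2 - 2*h - 8) = (h - 2)^2*(h + 2)*(h - 4)
(4) = (m + 2)*(m^2 + 3*m + 2) = (m + 1)*(m + 2)*(m + 2)
(5) = (v - 3)*(v^2 + 2*v) = (v - 3)*(v + 2)*(v)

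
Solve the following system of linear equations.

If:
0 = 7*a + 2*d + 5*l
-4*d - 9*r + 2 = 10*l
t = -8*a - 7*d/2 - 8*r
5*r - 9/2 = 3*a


Then:
a = 61/86
d = -2*t/7 - 200/43
l = 4*t/35 + 373/430
r = 57/43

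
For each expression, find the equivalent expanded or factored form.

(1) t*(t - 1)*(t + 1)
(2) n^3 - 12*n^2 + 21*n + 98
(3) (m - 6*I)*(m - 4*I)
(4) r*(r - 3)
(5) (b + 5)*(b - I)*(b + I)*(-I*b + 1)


(1) = t^3 - t
(2) = (n - 7)^2*(n + 2)
(3) = m^2 - 10*I*m - 24
(4) = r^2 - 3*r
(5) = -I*b^4 + b^3 - 5*I*b^3 + 5*b^2 - I*b^2 + b - 5*I*b + 5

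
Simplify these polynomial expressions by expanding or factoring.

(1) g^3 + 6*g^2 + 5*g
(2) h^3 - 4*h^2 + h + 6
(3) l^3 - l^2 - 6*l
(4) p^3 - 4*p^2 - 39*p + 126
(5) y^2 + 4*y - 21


(1) = g*(g + 1)*(g + 5)
(2) = (h - 3)*(h - 2)*(h + 1)
(3) = l*(l - 3)*(l + 2)
(4) = (p - 7)*(p - 3)*(p + 6)
(5) = (y - 3)*(y + 7)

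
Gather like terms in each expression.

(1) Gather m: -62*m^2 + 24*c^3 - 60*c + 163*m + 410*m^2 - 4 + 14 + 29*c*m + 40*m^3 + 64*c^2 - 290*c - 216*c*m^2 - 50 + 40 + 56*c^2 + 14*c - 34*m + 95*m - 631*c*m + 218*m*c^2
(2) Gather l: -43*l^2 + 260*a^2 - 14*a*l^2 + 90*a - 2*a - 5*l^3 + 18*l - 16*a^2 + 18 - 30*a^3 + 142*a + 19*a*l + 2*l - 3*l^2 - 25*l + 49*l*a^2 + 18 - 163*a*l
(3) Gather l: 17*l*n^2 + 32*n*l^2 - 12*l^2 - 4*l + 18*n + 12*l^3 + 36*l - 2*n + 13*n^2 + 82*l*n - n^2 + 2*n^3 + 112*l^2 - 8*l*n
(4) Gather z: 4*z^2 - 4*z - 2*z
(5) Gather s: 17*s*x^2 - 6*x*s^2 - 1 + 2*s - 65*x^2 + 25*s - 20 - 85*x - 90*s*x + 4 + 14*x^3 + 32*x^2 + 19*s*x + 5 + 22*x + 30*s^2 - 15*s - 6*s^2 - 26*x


(1) = 24*c^3 + 120*c^2 - 336*c + 40*m^3 + m^2*(348 - 216*c) + m*(218*c^2 - 602*c + 224)
(2) = -30*a^3 + 244*a^2 + 230*a - 5*l^3 + l^2*(-14*a - 46) + l*(49*a^2 - 144*a - 5) + 36
(3) = 12*l^3 + l^2*(32*n + 100) + l*(17*n^2 + 74*n + 32) + 2*n^3 + 12*n^2 + 16*n
(4) = 4*z^2 - 6*z
(5) = s^2*(24 - 6*x) + s*(17*x^2 - 71*x + 12) + 14*x^3 - 33*x^2 - 89*x - 12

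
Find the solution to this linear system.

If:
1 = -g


Then:
g = -1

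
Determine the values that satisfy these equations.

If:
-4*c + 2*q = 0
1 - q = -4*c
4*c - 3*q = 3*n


Then:
c = -1/2
n = 1/3
q = -1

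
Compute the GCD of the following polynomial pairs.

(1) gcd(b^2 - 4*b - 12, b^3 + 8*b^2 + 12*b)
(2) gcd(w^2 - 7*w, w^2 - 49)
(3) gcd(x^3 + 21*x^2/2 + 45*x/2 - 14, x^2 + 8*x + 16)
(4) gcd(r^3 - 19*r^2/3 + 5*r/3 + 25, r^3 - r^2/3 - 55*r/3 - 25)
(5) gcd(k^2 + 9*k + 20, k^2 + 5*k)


(1) = b + 2
(2) = w - 7
(3) = gcd((x - 1/2)*(x + 4)*(x + 7), (x + 4)^2) = x + 4
(4) = gcd((r - 5)*(r - 3)*(r + 5/3), (r - 5)*(r + 5/3)*(r + 3)) = r^2 - 10*r/3 - 25/3
(5) = k + 5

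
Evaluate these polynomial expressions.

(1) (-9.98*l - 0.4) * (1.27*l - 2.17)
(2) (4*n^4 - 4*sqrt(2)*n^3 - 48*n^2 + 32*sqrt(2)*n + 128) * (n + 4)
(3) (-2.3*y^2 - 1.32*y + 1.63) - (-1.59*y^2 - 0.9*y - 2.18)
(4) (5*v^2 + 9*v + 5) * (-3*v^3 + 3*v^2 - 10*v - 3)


(1) = -12.6746*l^2 + 21.1486*l + 0.868
(2) = 4*n^5 - 4*sqrt(2)*n^4 + 16*n^4 - 48*n^3 - 16*sqrt(2)*n^3 - 192*n^2 + 32*sqrt(2)*n^2 + 128*n + 128*sqrt(2)*n + 512
(3) = -0.71*y^2 - 0.42*y + 3.81
(4) = -15*v^5 - 12*v^4 - 38*v^3 - 90*v^2 - 77*v - 15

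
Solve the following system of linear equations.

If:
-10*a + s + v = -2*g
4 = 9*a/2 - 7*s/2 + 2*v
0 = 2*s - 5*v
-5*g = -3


Then:
a = -118/1035
g = 3/5
s = -346/207
v = -692/1035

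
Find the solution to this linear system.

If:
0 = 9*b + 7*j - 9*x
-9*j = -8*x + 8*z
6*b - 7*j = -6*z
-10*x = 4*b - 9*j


Then:
b = 0
j = 0
x = 0
z = 0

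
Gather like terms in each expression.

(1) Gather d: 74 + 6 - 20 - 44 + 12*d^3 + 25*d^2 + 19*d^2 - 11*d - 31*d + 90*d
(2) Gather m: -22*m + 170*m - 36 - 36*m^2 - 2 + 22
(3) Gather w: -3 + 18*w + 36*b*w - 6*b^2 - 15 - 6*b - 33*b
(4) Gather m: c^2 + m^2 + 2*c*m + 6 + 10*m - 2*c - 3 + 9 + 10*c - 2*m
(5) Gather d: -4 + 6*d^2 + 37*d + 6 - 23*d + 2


(1) = 12*d^3 + 44*d^2 + 48*d + 16
(2) = -36*m^2 + 148*m - 16
(3) = -6*b^2 - 39*b + w*(36*b + 18) - 18
(4) = c^2 + 8*c + m^2 + m*(2*c + 8) + 12
(5) = 6*d^2 + 14*d + 4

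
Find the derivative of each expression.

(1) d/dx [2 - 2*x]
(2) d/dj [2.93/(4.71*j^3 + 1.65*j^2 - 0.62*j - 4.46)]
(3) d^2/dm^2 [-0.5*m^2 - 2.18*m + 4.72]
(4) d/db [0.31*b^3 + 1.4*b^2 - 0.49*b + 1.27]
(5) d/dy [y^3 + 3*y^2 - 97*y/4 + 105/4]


(1) = -2
(2) = (-41.4009*j^2 - 9.669*j + 1.8166)/(4.71*j^3 + 1.65*j^2 - 0.62*j - 4.46)^2
(3) = -1.00000000000000
(4) = 0.93*b^2 + 2.8*b - 0.49
(5) = 3*y^2 + 6*y - 97/4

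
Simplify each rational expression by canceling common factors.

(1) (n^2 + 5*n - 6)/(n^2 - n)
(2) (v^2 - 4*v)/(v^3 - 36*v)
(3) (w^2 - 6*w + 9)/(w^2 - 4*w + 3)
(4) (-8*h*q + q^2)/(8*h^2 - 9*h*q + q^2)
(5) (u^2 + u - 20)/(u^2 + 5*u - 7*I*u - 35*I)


(1) = (n + 6)/n
(2) = (v - 4)/(v^2 - 36)
(3) = (w - 3)/(w - 1)
(4) = q/(-h + q)
(5) = (u - 4)/(u - 7*I)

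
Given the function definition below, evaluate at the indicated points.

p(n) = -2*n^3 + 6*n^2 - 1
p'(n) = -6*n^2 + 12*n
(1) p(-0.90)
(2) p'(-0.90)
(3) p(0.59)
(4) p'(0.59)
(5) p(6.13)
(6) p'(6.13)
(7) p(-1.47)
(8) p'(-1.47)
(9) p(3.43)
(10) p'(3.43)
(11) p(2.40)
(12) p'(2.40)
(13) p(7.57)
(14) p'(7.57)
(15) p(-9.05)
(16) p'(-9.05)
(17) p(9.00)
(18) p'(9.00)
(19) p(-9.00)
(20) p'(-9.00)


(1) = 5.32
(2) = -15.66
(3) = 0.68
(4) = 4.99
(5) = -236.23
(6) = -151.90
(7) = 18.32
(8) = -30.61
(9) = -11.12
(10) = -29.43
(11) = 5.91
(12) = -5.76
(13) = -524.77
(14) = -252.99
(15) = 1972.85
(16) = -600.02
(17) = -973.00
(18) = -378.00
(19) = 1943.00
(20) = -594.00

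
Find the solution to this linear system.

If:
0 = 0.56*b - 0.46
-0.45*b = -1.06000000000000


Then:
No Solution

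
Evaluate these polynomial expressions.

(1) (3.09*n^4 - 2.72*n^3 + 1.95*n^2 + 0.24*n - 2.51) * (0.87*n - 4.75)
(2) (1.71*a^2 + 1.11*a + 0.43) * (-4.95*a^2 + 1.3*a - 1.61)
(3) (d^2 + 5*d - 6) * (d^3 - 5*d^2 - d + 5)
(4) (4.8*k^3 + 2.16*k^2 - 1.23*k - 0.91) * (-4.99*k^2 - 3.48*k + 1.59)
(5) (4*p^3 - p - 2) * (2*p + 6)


(1) = 2.6883*n^5 - 17.0439*n^4 + 14.6165*n^3 - 9.0537*n^2 - 3.3237*n + 11.9225
(2) = -8.4645*a^4 - 3.2715*a^3 - 3.4386*a^2 - 1.2281*a - 0.6923
(3) = d^5 - 32*d^3 + 30*d^2 + 31*d - 30
(4) = -23.952*k^5 - 27.4824*k^4 + 6.2529*k^3 + 12.2557*k^2 + 1.2111*k - 1.4469
(5) = 8*p^4 + 24*p^3 - 2*p^2 - 10*p - 12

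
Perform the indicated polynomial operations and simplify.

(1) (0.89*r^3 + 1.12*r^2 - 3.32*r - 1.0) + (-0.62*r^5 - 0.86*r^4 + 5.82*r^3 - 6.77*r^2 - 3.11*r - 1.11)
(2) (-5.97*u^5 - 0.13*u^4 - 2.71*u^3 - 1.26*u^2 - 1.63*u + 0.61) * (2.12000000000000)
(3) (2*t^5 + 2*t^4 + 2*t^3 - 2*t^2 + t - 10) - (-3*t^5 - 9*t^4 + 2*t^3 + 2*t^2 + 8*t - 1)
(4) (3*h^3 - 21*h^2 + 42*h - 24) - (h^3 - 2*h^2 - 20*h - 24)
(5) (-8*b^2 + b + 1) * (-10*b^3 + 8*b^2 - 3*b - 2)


(1) = -0.62*r^5 - 0.86*r^4 + 6.71*r^3 - 5.65*r^2 - 6.43*r - 2.11
(2) = -12.6564*u^5 - 0.2756*u^4 - 5.7452*u^3 - 2.6712*u^2 - 3.4556*u + 1.2932
(3) = 5*t^5 + 11*t^4 - 4*t^2 - 7*t - 9
(4) = 2*h^3 - 19*h^2 + 62*h
(5) = 80*b^5 - 74*b^4 + 22*b^3 + 21*b^2 - 5*b - 2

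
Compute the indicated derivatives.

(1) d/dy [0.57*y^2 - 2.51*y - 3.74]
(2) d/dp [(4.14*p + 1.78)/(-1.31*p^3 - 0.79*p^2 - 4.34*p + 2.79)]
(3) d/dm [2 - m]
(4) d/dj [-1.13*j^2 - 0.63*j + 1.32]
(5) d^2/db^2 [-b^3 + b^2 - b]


(1) = 1.14*y - 2.51
(2) = (10.8468*p^3 + 10.266*p^2 + 2.8124*p + 19.2758)/(1.7161*p^6 + 2.0698*p^5 + 11.9949*p^4 - 0.4526*p^3 + 14.4274*p^2 - 24.2172*p + 7.7841)
(3) = -1
(4) = -2.26*j - 0.63
(5) = 2 - 6*b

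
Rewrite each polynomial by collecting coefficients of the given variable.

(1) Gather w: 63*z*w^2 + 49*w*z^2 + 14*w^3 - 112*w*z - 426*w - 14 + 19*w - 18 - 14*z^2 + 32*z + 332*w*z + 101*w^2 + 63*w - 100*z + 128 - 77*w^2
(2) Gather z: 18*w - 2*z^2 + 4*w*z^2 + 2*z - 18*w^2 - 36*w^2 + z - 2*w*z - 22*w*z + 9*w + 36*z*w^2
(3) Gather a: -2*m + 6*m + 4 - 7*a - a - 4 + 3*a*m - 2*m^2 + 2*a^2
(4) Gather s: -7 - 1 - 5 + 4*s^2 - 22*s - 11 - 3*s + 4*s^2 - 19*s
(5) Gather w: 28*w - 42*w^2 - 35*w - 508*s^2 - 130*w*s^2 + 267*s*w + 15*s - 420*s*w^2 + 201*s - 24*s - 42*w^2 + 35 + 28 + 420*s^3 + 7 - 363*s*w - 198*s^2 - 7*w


(1) = 14*w^3 + w^2*(63*z + 24) + w*(49*z^2 + 220*z - 344) - 14*z^2 - 68*z + 96
(2) = -54*w^2 + 27*w + z^2*(4*w - 2) + z*(36*w^2 - 24*w + 3)
(3) = 2*a^2 + a*(3*m - 8) - 2*m^2 + 4*m
(4) = 8*s^2 - 44*s - 24
(5) = 420*s^3 - 706*s^2 + 192*s + w^2*(-420*s - 84) + w*(-130*s^2 - 96*s - 14) + 70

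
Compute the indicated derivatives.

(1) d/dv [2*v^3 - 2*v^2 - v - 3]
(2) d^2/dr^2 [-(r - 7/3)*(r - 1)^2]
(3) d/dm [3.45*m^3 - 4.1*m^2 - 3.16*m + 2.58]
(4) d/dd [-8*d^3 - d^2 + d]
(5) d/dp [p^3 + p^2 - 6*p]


(1) = 6*v^2 - 4*v - 1
(2) = 26/3 - 6*r
(3) = 10.35*m^2 - 8.2*m - 3.16
(4) = -24*d^2 - 2*d + 1
(5) = 3*p^2 + 2*p - 6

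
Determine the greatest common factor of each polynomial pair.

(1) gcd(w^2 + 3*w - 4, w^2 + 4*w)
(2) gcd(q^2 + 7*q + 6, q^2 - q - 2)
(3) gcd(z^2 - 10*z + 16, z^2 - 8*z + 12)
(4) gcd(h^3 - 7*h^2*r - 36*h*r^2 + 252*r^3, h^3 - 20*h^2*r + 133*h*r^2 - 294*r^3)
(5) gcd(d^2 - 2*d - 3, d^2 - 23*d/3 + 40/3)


(1) = gcd((w - 1)*(w + 4), w*(w + 4)) = w + 4
(2) = gcd((q + 1)*(q + 6), (q - 2)*(q + 1)) = q + 1
(3) = z - 2
(4) = gcd((h - 7*r)*(h - 6*r)*(h + 6*r), (h - 7*r)^2*(h - 6*r)) = h^2 - 13*h*r + 42*r^2
(5) = 1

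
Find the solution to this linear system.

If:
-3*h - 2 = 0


Then:
h = -2/3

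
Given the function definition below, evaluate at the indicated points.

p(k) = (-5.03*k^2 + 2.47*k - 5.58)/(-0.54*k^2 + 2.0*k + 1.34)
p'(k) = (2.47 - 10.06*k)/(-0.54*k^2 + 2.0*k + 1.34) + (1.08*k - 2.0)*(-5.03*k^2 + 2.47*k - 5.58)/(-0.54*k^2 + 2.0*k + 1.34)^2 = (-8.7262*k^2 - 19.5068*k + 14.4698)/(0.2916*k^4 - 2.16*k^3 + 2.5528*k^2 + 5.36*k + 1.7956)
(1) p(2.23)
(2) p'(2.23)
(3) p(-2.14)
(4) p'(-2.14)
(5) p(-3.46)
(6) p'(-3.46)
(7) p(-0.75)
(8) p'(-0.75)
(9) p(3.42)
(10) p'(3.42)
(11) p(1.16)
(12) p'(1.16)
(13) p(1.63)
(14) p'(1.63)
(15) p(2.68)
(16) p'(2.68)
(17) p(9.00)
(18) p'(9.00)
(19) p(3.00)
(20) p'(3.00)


(1) = -8.05
(2) = -7.47
(3) = 6.26
(4) = 0.55
(5) = 6.17
(6) = -0.16
(7) = 22.13
(8) = 112.48
(9) = -30.03
(10) = -44.41
(11) = -3.23
(12) = -2.31
(13) = -4.71
(14) = -4.04
(15) = -12.44
(16) = -12.62
(17) = 16.02
(18) = -1.46
(19) = -17.52
(20) = -19.93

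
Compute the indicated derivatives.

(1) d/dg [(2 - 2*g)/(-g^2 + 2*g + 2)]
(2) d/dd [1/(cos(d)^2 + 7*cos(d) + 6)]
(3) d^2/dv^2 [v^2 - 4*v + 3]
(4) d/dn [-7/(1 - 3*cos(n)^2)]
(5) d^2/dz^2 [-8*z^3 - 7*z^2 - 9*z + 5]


(1) = 2*(-g^2 + 2*g - 4)/(g^4 - 4*g^3 + 8*g + 4)
(2) = (2*cos(d) + 7)*sin(d)/(cos(d)^2 + 7*cos(d) + 6)^2
(3) = 2
(4) = 84*sin(2*n)/(3*cos(2*n) + 1)^2
(5) = -48*z - 14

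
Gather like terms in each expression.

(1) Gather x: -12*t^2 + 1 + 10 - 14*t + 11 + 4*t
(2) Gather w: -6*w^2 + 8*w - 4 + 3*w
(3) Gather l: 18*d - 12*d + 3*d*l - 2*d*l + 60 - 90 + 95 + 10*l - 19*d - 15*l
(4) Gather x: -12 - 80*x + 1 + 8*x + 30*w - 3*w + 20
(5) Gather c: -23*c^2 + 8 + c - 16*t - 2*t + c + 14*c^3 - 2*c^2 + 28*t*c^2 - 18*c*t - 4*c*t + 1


(1) = -12*t^2 - 10*t + 22
(2) = -6*w^2 + 11*w - 4
(3) = -13*d + l*(d - 5) + 65
(4) = 27*w - 72*x + 9
(5) = 14*c^3 + c^2*(28*t - 25) + c*(2 - 22*t) - 18*t + 9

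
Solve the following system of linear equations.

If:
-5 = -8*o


Then:
o = 5/8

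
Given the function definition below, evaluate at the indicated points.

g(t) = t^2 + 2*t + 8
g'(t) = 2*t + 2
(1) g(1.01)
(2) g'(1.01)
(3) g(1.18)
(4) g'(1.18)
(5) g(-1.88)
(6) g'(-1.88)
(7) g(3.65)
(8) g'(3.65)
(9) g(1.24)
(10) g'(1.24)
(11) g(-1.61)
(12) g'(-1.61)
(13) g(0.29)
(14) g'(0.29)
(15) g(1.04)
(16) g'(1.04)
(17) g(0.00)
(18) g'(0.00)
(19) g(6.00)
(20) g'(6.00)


(1) = 11.04
(2) = 4.02
(3) = 11.75
(4) = 4.36
(5) = 7.77
(6) = -1.76
(7) = 28.62
(8) = 9.30
(9) = 12.02
(10) = 4.48
(11) = 7.37
(12) = -1.22
(13) = 8.66
(14) = 2.58
(15) = 11.16
(16) = 4.08
(17) = 8.00
(18) = 2.00
(19) = 56.00
(20) = 14.00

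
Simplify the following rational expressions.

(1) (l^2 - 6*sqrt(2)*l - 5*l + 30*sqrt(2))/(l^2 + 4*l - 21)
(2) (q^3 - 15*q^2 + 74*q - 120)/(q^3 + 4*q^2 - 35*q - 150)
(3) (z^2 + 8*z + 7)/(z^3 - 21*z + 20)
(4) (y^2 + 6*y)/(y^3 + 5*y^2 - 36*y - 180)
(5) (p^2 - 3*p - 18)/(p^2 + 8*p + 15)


(1) = (l^2 + l*(-6*sqrt(2) - 5) + 30*sqrt(2))/(l^2 + 4*l - 21)
(2) = (q^2 - 9*q + 20)/(q^2 + 10*q + 25)
(3) = (z^2 + 8*z + 7)/(z^3 - 21*z + 20)
(4) = y/(y^2 - y - 30)
(5) = (p - 6)/(p + 5)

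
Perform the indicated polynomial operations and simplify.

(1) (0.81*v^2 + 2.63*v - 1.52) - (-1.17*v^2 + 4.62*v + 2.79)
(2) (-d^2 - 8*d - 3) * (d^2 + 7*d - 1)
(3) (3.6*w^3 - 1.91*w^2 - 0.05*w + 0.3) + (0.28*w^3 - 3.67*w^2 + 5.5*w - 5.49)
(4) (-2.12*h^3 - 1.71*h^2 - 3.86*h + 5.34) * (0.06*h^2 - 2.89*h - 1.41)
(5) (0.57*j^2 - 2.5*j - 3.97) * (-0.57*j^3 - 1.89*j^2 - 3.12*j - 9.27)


(1) = 1.98*v^2 - 1.99*v - 4.31
(2) = -d^4 - 15*d^3 - 58*d^2 - 13*d + 3
(3) = 3.88*w^3 - 5.58*w^2 + 5.45*w - 5.19
(4) = -0.1272*h^5 + 6.0242*h^4 + 7.6995*h^3 + 13.8869*h^2 - 9.99*h - 7.5294
(5) = -0.3249*j^5 + 0.3477*j^4 + 5.2095*j^3 + 10.0194*j^2 + 35.5614*j + 36.8019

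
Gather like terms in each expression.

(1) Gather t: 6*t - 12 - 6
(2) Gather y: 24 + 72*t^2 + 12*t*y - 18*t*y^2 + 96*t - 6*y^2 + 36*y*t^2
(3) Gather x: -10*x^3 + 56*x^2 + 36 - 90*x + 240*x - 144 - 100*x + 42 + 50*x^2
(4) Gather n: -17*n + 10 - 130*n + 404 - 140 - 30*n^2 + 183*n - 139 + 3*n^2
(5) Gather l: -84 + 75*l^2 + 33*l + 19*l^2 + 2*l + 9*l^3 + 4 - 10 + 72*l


(1) = 6*t - 18
(2) = 72*t^2 + 96*t + y^2*(-18*t - 6) + y*(36*t^2 + 12*t) + 24
(3) = -10*x^3 + 106*x^2 + 50*x - 66
(4) = -27*n^2 + 36*n + 135
(5) = 9*l^3 + 94*l^2 + 107*l - 90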